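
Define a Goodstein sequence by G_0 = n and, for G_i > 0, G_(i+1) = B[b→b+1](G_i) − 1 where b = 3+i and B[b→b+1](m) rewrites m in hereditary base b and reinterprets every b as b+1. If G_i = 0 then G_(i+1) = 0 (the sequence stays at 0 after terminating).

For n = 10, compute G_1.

16

step 0: 10 = 3^2 + 1; sub 4 for 3: 4^2 + 1; = 17; G_1 = 17−1 = 16
step 1: 16 = 4^2; sub 5 for 4: 5^2; = 25; G_2 = 25−1 = 24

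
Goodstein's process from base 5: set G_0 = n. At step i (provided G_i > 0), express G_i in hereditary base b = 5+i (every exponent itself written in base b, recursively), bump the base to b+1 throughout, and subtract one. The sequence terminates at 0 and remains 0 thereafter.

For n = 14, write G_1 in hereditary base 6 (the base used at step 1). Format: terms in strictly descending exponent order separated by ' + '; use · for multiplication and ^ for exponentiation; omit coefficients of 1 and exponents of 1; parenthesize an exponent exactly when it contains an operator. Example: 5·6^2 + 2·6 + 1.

[0] 14 ≡ 2·5 + 4 (base 5). Lift 6: 16. −1: 15.
[1] 15 ≡ 2·6 + 3 (base 6). Lift 7: 17. −1: 16.

2·6 + 3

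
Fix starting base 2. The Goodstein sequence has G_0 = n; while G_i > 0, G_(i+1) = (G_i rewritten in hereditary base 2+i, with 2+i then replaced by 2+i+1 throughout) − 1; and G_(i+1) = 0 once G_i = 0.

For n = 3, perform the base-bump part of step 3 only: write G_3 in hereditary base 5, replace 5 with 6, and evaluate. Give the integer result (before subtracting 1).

2

3 —HB2→ 2 + 1 —bump→ 3 + 1 = 4 —(−1)→ 3
3 —HB3→ 3 —bump→ 4 = 4 —(−1)→ 3
3 —HB4→ 3 —bump→ 3 = 3 —(−1)→ 2
2 —HB5→ 2 —bump→ 2 = 2 —(−1)→ 1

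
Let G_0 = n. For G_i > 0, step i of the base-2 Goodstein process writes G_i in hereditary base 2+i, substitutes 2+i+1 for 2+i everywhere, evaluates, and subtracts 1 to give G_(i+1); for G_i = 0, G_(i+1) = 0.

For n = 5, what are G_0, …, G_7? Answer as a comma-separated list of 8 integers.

5, 27, 255, 467, 775, 1197, 1751, 2454

5 —HB2→ 2^2 + 1 —bump→ 3^3 + 1 = 28 —(−1)→ 27
27 —HB3→ 3^3 —bump→ 4^4 = 256 —(−1)→ 255
255 —HB4→ 3·4^3 + 3·4^2 + 3·4 + 3 —bump→ 3·5^3 + 3·5^2 + 3·5 + 3 = 468 —(−1)→ 467
467 —HB5→ 3·5^3 + 3·5^2 + 3·5 + 2 —bump→ 3·6^3 + 3·6^2 + 3·6 + 2 = 776 —(−1)→ 775
775 —HB6→ 3·6^3 + 3·6^2 + 3·6 + 1 —bump→ 3·7^3 + 3·7^2 + 3·7 + 1 = 1198 —(−1)→ 1197
1197 —HB7→ 3·7^3 + 3·7^2 + 3·7 —bump→ 3·8^3 + 3·8^2 + 3·8 = 1752 —(−1)→ 1751
1751 —HB8→ 3·8^3 + 3·8^2 + 2·8 + 7 —bump→ 3·9^3 + 3·9^2 + 2·9 + 7 = 2455 —(−1)→ 2454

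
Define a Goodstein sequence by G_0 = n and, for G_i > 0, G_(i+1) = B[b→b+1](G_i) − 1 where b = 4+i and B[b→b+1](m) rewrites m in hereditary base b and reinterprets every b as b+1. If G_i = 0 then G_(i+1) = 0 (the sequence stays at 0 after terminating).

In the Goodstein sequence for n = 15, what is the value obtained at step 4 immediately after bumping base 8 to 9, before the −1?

25

G_0=15  [base 4] 3·4 + 3  →[4↦5]→  3·5 + 3 = 18  −1 ⇒ G_1=17
G_1=17  [base 5] 3·5 + 2  →[5↦6]→  3·6 + 2 = 20  −1 ⇒ G_2=19
G_2=19  [base 6] 3·6 + 1  →[6↦7]→  3·7 + 1 = 22  −1 ⇒ G_3=21
G_3=21  [base 7] 3·7  →[7↦8]→  3·8 = 24  −1 ⇒ G_4=23
G_4=23  [base 8] 2·8 + 7  →[8↦9]→  2·9 + 7 = 25  −1 ⇒ G_5=24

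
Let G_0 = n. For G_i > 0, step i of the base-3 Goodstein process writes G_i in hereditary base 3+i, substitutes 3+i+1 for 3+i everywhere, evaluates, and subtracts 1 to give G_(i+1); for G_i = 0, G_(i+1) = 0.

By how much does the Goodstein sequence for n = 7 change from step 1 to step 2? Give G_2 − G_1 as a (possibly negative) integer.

[0] 7 ≡ 2·3 + 1 (base 3). Lift 4: 9. −1: 8.
[1] 8 ≡ 2·4 (base 4). Lift 5: 10. −1: 9.

1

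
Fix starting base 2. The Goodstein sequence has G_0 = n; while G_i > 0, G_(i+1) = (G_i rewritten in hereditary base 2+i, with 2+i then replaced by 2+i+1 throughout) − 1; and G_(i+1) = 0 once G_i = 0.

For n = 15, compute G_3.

G_0=15  [base 2] 2^(2 + 1) + 2^2 + 2 + 1  →[2↦3]→  3^(3 + 1) + 3^3 + 3 + 1 = 112  −1 ⇒ G_1=111
G_1=111  [base 3] 3^(3 + 1) + 3^3 + 3  →[3↦4]→  4^(4 + 1) + 4^4 + 4 = 1284  −1 ⇒ G_2=1283
G_2=1283  [base 4] 4^(4 + 1) + 4^4 + 3  →[4↦5]→  5^(5 + 1) + 5^5 + 3 = 18753  −1 ⇒ G_3=18752
G_3=18752  [base 5] 5^(5 + 1) + 5^5 + 2  →[5↦6]→  6^(6 + 1) + 6^6 + 2 = 326594  −1 ⇒ G_4=326593

18752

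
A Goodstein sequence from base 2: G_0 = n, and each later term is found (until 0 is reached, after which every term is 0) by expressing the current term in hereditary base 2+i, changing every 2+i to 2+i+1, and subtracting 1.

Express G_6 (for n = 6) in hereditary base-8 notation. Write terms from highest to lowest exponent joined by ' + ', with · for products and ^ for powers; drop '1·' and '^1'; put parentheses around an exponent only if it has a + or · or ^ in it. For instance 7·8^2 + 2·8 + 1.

G_0=6  [base 2] 2^2 + 2  →[2↦3]→  3^3 + 3 = 30  −1 ⇒ G_1=29
G_1=29  [base 3] 3^3 + 2  →[3↦4]→  4^4 + 2 = 258  −1 ⇒ G_2=257
G_2=257  [base 4] 4^4 + 1  →[4↦5]→  5^5 + 1 = 3126  −1 ⇒ G_3=3125
G_3=3125  [base 5] 5^5  →[5↦6]→  6^6 = 46656  −1 ⇒ G_4=46655
G_4=46655  [base 6] 5·6^5 + 5·6^4 + 5·6^3 + 5·6^2 + 5·6 + 5  →[6↦7]→  5·7^5 + 5·7^4 + 5·7^3 + 5·7^2 + 5·7 + 5 = 98040  −1 ⇒ G_5=98039
G_5=98039  [base 7] 5·7^5 + 5·7^4 + 5·7^3 + 5·7^2 + 5·7 + 4  →[7↦8]→  5·8^5 + 5·8^4 + 5·8^3 + 5·8^2 + 5·8 + 4 = 187244  −1 ⇒ G_6=187243
G_6=187243  [base 8] 5·8^5 + 5·8^4 + 5·8^3 + 5·8^2 + 5·8 + 3  →[8↦9]→  5·9^5 + 5·9^4 + 5·9^3 + 5·9^2 + 5·9 + 3 = 332148  −1 ⇒ G_7=332147

5·8^5 + 5·8^4 + 5·8^3 + 5·8^2 + 5·8 + 3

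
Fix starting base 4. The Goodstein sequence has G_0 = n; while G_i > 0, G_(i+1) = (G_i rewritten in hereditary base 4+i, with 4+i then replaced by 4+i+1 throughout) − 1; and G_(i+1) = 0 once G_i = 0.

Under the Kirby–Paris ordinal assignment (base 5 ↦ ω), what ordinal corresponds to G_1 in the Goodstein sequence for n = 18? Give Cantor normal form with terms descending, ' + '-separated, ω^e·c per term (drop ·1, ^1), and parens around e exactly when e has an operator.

G_0=18  [base 4] 4^2 + 2  →[4↦5]→  5^2 + 2 = 27  −1 ⇒ G_1=26
G_1=26  [base 5] 5^2 + 1  →[5↦6]→  6^2 + 1 = 37  −1 ⇒ G_2=36

ω^2 + 1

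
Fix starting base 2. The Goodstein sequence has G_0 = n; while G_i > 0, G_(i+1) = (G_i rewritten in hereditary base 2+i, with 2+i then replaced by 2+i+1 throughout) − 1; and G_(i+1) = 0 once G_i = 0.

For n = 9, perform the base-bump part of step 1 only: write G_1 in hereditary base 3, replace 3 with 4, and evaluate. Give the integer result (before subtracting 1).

1024

G_0=9  [base 2] 2^(2 + 1) + 1  →[2↦3]→  3^(3 + 1) + 1 = 82  −1 ⇒ G_1=81
G_1=81  [base 3] 3^(3 + 1)  →[3↦4]→  4^(4 + 1) = 1024  −1 ⇒ G_2=1023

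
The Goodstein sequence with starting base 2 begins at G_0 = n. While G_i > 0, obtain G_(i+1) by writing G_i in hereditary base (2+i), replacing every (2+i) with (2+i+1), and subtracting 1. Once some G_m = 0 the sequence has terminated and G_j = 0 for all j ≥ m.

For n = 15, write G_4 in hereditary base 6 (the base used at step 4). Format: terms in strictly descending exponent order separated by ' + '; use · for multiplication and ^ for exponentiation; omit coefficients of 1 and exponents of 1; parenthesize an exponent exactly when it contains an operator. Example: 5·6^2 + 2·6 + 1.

i=0: 15 = 2^(2 + 1) + 2^2 + 2 + 1 (b=2); 2→3: 3^(3 + 1) + 3^3 + 3 + 1 = 112; 112−1 = 111
i=1: 111 = 3^(3 + 1) + 3^3 + 3 (b=3); 3→4: 4^(4 + 1) + 4^4 + 4 = 1284; 1284−1 = 1283
i=2: 1283 = 4^(4 + 1) + 4^4 + 3 (b=4); 4→5: 5^(5 + 1) + 5^5 + 3 = 18753; 18753−1 = 18752
i=3: 18752 = 5^(5 + 1) + 5^5 + 2 (b=5); 5→6: 6^(6 + 1) + 6^6 + 2 = 326594; 326594−1 = 326593

6^(6 + 1) + 6^6 + 1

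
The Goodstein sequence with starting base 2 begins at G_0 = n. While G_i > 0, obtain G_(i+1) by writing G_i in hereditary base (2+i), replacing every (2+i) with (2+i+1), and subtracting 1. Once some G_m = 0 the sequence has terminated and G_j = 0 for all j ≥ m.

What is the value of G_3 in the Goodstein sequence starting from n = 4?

[0] 4 ≡ 2^2 (base 2). Lift 3: 27. −1: 26.
[1] 26 ≡ 2·3^2 + 2·3 + 2 (base 3). Lift 4: 42. −1: 41.
[2] 41 ≡ 2·4^2 + 2·4 + 1 (base 4). Lift 5: 61. −1: 60.
[3] 60 ≡ 2·5^2 + 2·5 (base 5). Lift 6: 84. −1: 83.

60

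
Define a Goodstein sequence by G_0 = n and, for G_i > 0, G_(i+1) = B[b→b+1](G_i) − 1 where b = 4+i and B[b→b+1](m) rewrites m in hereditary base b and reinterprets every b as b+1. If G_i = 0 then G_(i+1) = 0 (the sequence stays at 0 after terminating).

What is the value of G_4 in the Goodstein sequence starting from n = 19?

63

G_0=19  [base 4] 4^2 + 3  →[4↦5]→  5^2 + 3 = 28  −1 ⇒ G_1=27
G_1=27  [base 5] 5^2 + 2  →[5↦6]→  6^2 + 2 = 38  −1 ⇒ G_2=37
G_2=37  [base 6] 6^2 + 1  →[6↦7]→  7^2 + 1 = 50  −1 ⇒ G_3=49
G_3=49  [base 7] 7^2  →[7↦8]→  8^2 = 64  −1 ⇒ G_4=63
G_4=63  [base 8] 7·8 + 7  →[8↦9]→  7·9 + 7 = 70  −1 ⇒ G_5=69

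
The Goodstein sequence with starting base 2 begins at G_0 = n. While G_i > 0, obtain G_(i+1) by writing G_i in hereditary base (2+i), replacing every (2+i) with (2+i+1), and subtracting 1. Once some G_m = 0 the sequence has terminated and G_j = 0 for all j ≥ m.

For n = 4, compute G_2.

4 —HB2→ 2^2 —bump→ 3^3 = 27 —(−1)→ 26
26 —HB3→ 2·3^2 + 2·3 + 2 —bump→ 2·4^2 + 2·4 + 2 = 42 —(−1)→ 41
41 —HB4→ 2·4^2 + 2·4 + 1 —bump→ 2·5^2 + 2·5 + 1 = 61 —(−1)→ 60

41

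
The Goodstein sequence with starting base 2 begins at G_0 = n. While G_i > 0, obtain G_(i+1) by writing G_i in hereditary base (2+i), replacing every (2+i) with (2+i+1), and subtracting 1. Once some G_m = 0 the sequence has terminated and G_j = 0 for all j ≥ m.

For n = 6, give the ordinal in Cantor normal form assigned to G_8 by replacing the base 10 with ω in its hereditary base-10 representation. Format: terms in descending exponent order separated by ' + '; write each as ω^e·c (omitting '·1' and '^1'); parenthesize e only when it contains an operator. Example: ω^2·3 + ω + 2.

G_0 = 6. HB_2(6) = 2^2 + 2. Bump = 30. G_1 = 29.
G_1 = 29. HB_3(29) = 3^3 + 2. Bump = 258. G_2 = 257.
G_2 = 257. HB_4(257) = 4^4 + 1. Bump = 3126. G_3 = 3125.
G_3 = 3125. HB_5(3125) = 5^5. Bump = 46656. G_4 = 46655.
G_4 = 46655. HB_6(46655) = 5·6^5 + 5·6^4 + 5·6^3 + 5·6^2 + 5·6 + 5. Bump = 98040. G_5 = 98039.
G_5 = 98039. HB_7(98039) = 5·7^5 + 5·7^4 + 5·7^3 + 5·7^2 + 5·7 + 4. Bump = 187244. G_6 = 187243.
G_6 = 187243. HB_8(187243) = 5·8^5 + 5·8^4 + 5·8^3 + 5·8^2 + 5·8 + 3. Bump = 332148. G_7 = 332147.
G_7 = 332147. HB_9(332147) = 5·9^5 + 5·9^4 + 5·9^3 + 5·9^2 + 5·9 + 2. Bump = 555552. G_8 = 555551.

ω^5·5 + ω^4·5 + ω^3·5 + ω^2·5 + ω·5 + 1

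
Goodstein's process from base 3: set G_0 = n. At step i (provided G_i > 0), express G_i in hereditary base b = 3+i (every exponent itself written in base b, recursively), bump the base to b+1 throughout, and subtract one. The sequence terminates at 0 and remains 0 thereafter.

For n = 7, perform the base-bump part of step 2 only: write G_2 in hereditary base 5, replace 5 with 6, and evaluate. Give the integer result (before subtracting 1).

(0) 7|_3 = 2·3 + 1 ↦ 2·4 + 1|_4 = 9 ⇒ 8
(1) 8|_4 = 2·4 ↦ 2·5|_5 = 10 ⇒ 9

10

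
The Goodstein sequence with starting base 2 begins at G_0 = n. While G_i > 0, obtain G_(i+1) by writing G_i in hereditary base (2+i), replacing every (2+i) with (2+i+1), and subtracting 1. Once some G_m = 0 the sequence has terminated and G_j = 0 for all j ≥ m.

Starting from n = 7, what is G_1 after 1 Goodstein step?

30

i=0: 7 = 2^2 + 2 + 1 (b=2); 2→3: 3^3 + 3 + 1 = 31; 31−1 = 30
i=1: 30 = 3^3 + 3 (b=3); 3→4: 4^4 + 4 = 260; 260−1 = 259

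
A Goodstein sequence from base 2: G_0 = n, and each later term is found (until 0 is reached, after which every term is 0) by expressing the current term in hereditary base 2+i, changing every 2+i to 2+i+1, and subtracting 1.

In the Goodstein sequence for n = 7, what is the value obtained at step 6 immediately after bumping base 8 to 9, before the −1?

7 —HB2→ 2^2 + 2 + 1 —bump→ 3^3 + 3 + 1 = 31 —(−1)→ 30
30 —HB3→ 3^3 + 3 —bump→ 4^4 + 4 = 260 —(−1)→ 259
259 —HB4→ 4^4 + 3 —bump→ 5^5 + 3 = 3128 —(−1)→ 3127
3127 —HB5→ 5^5 + 2 —bump→ 6^6 + 2 = 46658 —(−1)→ 46657
46657 —HB6→ 6^6 + 1 —bump→ 7^7 + 1 = 823544 —(−1)→ 823543
823543 —HB7→ 7^7 —bump→ 8^8 = 16777216 —(−1)→ 16777215
16777215 —HB8→ 7·8^7 + 7·8^6 + 7·8^5 + 7·8^4 + 7·8^3 + 7·8^2 + 7·8 + 7 —bump→ 7·9^7 + 7·9^6 + 7·9^5 + 7·9^4 + 7·9^3 + 7·9^2 + 7·9 + 7 = 37665880 —(−1)→ 37665879

37665880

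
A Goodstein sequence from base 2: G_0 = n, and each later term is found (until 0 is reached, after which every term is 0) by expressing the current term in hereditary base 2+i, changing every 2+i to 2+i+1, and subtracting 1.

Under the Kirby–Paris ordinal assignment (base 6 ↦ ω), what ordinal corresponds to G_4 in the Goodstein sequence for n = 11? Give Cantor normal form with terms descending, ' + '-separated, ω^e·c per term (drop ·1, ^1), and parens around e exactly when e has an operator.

11 —HB2→ 2^(2 + 1) + 2 + 1 —bump→ 3^(3 + 1) + 3 + 1 = 85 —(−1)→ 84
84 —HB3→ 3^(3 + 1) + 3 —bump→ 4^(4 + 1) + 4 = 1028 —(−1)→ 1027
1027 —HB4→ 4^(4 + 1) + 3 —bump→ 5^(5 + 1) + 3 = 15628 —(−1)→ 15627
15627 —HB5→ 5^(5 + 1) + 2 —bump→ 6^(6 + 1) + 2 = 279938 —(−1)→ 279937
279937 —HB6→ 6^(6 + 1) + 1 —bump→ 7^(7 + 1) + 1 = 5764802 —(−1)→ 5764801

ω^(ω + 1) + 1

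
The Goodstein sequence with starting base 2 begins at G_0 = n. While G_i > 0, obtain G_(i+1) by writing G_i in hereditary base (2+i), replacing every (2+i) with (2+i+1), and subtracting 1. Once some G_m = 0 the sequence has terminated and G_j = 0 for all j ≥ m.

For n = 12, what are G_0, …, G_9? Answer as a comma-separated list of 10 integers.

12, 107, 1065, 15685, 280019, 5764910, 134217867, 3486784574, 100000000211, 3138428376974

12 —HB2→ 2^(2 + 1) + 2^2 —bump→ 3^(3 + 1) + 3^3 = 108 —(−1)→ 107
107 —HB3→ 3^(3 + 1) + 2·3^2 + 2·3 + 2 —bump→ 4^(4 + 1) + 2·4^2 + 2·4 + 2 = 1066 —(−1)→ 1065
1065 —HB4→ 4^(4 + 1) + 2·4^2 + 2·4 + 1 —bump→ 5^(5 + 1) + 2·5^2 + 2·5 + 1 = 15686 —(−1)→ 15685
15685 —HB5→ 5^(5 + 1) + 2·5^2 + 2·5 —bump→ 6^(6 + 1) + 2·6^2 + 2·6 = 280020 —(−1)→ 280019
280019 —HB6→ 6^(6 + 1) + 2·6^2 + 6 + 5 —bump→ 7^(7 + 1) + 2·7^2 + 7 + 5 = 5764911 —(−1)→ 5764910
5764910 —HB7→ 7^(7 + 1) + 2·7^2 + 7 + 4 —bump→ 8^(8 + 1) + 2·8^2 + 8 + 4 = 134217868 —(−1)→ 134217867
134217867 —HB8→ 8^(8 + 1) + 2·8^2 + 8 + 3 —bump→ 9^(9 + 1) + 2·9^2 + 9 + 3 = 3486784575 —(−1)→ 3486784574
3486784574 —HB9→ 9^(9 + 1) + 2·9^2 + 9 + 2 —bump→ 10^(10 + 1) + 2·10^2 + 10 + 2 = 100000000212 —(−1)→ 100000000211
100000000211 —HB10→ 10^(10 + 1) + 2·10^2 + 10 + 1 —bump→ 11^(11 + 1) + 2·11^2 + 11 + 1 = 3138428376975 —(−1)→ 3138428376974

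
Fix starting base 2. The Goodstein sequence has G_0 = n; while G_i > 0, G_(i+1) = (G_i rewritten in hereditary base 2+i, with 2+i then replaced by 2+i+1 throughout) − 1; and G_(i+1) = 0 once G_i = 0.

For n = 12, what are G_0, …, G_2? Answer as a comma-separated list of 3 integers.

12, 107, 1065

G_0=12  [base 2] 2^(2 + 1) + 2^2  →[2↦3]→  3^(3 + 1) + 3^3 = 108  −1 ⇒ G_1=107
G_1=107  [base 3] 3^(3 + 1) + 2·3^2 + 2·3 + 2  →[3↦4]→  4^(4 + 1) + 2·4^2 + 2·4 + 2 = 1066  −1 ⇒ G_2=1065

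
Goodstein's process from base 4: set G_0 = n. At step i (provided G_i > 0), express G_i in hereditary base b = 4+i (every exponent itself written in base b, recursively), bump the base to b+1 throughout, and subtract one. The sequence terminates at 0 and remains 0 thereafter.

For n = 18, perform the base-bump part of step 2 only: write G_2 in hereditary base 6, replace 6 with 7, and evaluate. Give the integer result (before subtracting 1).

49

base 4: 18 = 4^2 + 2; at 5: 5^2 + 2 = 27; next = 26
base 5: 26 = 5^2 + 1; at 6: 6^2 + 1 = 37; next = 36
base 6: 36 = 6^2; at 7: 7^2 = 49; next = 48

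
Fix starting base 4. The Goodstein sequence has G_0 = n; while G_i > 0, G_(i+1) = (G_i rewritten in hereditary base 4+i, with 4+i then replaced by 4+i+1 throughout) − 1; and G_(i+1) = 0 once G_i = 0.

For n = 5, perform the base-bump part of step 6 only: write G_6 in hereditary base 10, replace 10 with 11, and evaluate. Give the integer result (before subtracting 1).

1

G_0 = 5. HB_4(5) = 4 + 1. Bump = 6. G_1 = 5.
G_1 = 5. HB_5(5) = 5. Bump = 6. G_2 = 5.
G_2 = 5. HB_6(5) = 5. Bump = 5. G_3 = 4.
G_3 = 4. HB_7(4) = 4. Bump = 4. G_4 = 3.
G_4 = 3. HB_8(3) = 3. Bump = 3. G_5 = 2.
G_5 = 2. HB_9(2) = 2. Bump = 2. G_6 = 1.
G_6 = 1. HB_10(1) = 1. Bump = 1. G_7 = 0.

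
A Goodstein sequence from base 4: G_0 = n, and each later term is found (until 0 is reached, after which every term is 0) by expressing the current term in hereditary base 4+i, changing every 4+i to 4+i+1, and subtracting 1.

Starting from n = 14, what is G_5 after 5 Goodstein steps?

base 4: 14 = 3·4 + 2; at 5: 3·5 + 2 = 17; next = 16
base 5: 16 = 3·5 + 1; at 6: 3·6 + 1 = 19; next = 18
base 6: 18 = 3·6; at 7: 3·7 = 21; next = 20
base 7: 20 = 2·7 + 6; at 8: 2·8 + 6 = 22; next = 21
base 8: 21 = 2·8 + 5; at 9: 2·9 + 5 = 23; next = 22
base 9: 22 = 2·9 + 4; at 10: 2·10 + 4 = 24; next = 23

22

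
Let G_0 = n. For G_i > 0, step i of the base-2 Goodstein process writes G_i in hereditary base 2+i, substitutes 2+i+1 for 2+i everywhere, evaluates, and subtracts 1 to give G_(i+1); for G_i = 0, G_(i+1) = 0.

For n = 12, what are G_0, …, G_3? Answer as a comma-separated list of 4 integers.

i=0: 12 = 2^(2 + 1) + 2^2 (b=2); 2→3: 3^(3 + 1) + 3^3 = 108; 108−1 = 107
i=1: 107 = 3^(3 + 1) + 2·3^2 + 2·3 + 2 (b=3); 3→4: 4^(4 + 1) + 2·4^2 + 2·4 + 2 = 1066; 1066−1 = 1065
i=2: 1065 = 4^(4 + 1) + 2·4^2 + 2·4 + 1 (b=4); 4→5: 5^(5 + 1) + 2·5^2 + 2·5 + 1 = 15686; 15686−1 = 15685

12, 107, 1065, 15685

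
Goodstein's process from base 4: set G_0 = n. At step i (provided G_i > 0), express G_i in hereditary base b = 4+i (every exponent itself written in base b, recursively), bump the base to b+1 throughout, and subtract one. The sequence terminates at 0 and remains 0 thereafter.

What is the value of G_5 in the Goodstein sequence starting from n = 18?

i=0: 18 = 4^2 + 2 (b=4); 4→5: 5^2 + 2 = 27; 27−1 = 26
i=1: 26 = 5^2 + 1 (b=5); 5→6: 6^2 + 1 = 37; 37−1 = 36
i=2: 36 = 6^2 (b=6); 6→7: 7^2 = 49; 49−1 = 48
i=3: 48 = 6·7 + 6 (b=7); 7→8: 6·8 + 6 = 54; 54−1 = 53
i=4: 53 = 6·8 + 5 (b=8); 8→9: 6·9 + 5 = 59; 59−1 = 58
i=5: 58 = 6·9 + 4 (b=9); 9→10: 6·10 + 4 = 64; 64−1 = 63

58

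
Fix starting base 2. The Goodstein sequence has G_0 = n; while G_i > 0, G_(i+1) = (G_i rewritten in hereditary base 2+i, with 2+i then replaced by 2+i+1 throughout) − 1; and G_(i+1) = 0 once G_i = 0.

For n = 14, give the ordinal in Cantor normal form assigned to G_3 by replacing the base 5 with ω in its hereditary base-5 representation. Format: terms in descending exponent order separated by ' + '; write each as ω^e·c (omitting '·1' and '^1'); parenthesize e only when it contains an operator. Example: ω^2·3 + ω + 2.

G_0=14  [base 2] 2^(2 + 1) + 2^2 + 2  →[2↦3]→  3^(3 + 1) + 3^3 + 3 = 111  −1 ⇒ G_1=110
G_1=110  [base 3] 3^(3 + 1) + 3^3 + 2  →[3↦4]→  4^(4 + 1) + 4^4 + 2 = 1282  −1 ⇒ G_2=1281
G_2=1281  [base 4] 4^(4 + 1) + 4^4 + 1  →[4↦5]→  5^(5 + 1) + 5^5 + 1 = 18751  −1 ⇒ G_3=18750
G_3=18750  [base 5] 5^(5 + 1) + 5^5  →[5↦6]→  6^(6 + 1) + 6^6 = 326592  −1 ⇒ G_4=326591

ω^(ω + 1) + ω^ω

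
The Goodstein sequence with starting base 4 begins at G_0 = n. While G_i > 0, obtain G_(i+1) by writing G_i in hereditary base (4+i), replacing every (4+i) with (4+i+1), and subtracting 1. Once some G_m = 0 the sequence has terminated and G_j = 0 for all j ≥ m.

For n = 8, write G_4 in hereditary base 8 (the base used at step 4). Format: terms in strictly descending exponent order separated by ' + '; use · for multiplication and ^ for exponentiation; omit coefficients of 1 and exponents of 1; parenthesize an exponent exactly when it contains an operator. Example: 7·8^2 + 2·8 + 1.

8 + 1

G_0 = 8. HB_4(8) = 2·4. Bump = 10. G_1 = 9.
G_1 = 9. HB_5(9) = 5 + 4. Bump = 10. G_2 = 9.
G_2 = 9. HB_6(9) = 6 + 3. Bump = 10. G_3 = 9.
G_3 = 9. HB_7(9) = 7 + 2. Bump = 10. G_4 = 9.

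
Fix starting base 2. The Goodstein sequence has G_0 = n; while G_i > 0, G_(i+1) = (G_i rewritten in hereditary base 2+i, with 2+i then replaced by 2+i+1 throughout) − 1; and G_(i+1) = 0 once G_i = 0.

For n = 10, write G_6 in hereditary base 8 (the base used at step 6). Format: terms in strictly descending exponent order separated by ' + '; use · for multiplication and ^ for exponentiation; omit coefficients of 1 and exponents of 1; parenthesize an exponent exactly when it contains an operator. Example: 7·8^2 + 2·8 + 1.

i=0: 10 = 2^(2 + 1) + 2 (b=2); 2→3: 3^(3 + 1) + 3 = 84; 84−1 = 83
i=1: 83 = 3^(3 + 1) + 2 (b=3); 3→4: 4^(4 + 1) + 2 = 1026; 1026−1 = 1025
i=2: 1025 = 4^(4 + 1) + 1 (b=4); 4→5: 5^(5 + 1) + 1 = 15626; 15626−1 = 15625
i=3: 15625 = 5^(5 + 1) (b=5); 5→6: 6^(6 + 1) = 279936; 279936−1 = 279935
i=4: 279935 = 5·6^6 + 5·6^5 + 5·6^4 + 5·6^3 + 5·6^2 + 5·6 + 5 (b=6); 6→7: 5·7^7 + 5·7^5 + 5·7^4 + 5·7^3 + 5·7^2 + 5·7 + 5 = 4215755; 4215755−1 = 4215754
i=5: 4215754 = 5·7^7 + 5·7^5 + 5·7^4 + 5·7^3 + 5·7^2 + 5·7 + 4 (b=7); 7→8: 5·8^8 + 5·8^5 + 5·8^4 + 5·8^3 + 5·8^2 + 5·8 + 4 = 84073324; 84073324−1 = 84073323
i=6: 84073323 = 5·8^8 + 5·8^5 + 5·8^4 + 5·8^3 + 5·8^2 + 5·8 + 3 (b=8); 8→9: 5·9^9 + 5·9^5 + 5·9^4 + 5·9^3 + 5·9^2 + 5·9 + 3 = 1937434593; 1937434593−1 = 1937434592

5·8^8 + 5·8^5 + 5·8^4 + 5·8^3 + 5·8^2 + 5·8 + 3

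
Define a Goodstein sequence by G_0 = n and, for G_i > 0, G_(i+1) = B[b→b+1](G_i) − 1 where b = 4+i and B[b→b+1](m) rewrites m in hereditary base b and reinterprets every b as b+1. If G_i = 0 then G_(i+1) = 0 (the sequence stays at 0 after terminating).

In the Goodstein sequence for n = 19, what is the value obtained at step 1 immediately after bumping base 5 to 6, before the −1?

step 0: 19 = 4^2 + 3; sub 5 for 4: 5^2 + 3; = 28; G_1 = 28−1 = 27
step 1: 27 = 5^2 + 2; sub 6 for 5: 6^2 + 2; = 38; G_2 = 38−1 = 37

38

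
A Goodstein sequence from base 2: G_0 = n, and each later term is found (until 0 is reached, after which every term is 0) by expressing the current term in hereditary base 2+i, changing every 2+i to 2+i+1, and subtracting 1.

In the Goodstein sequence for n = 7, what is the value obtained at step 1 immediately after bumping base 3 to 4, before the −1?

(0) 7|_2 = 2^2 + 2 + 1 ↦ 3^3 + 3 + 1|_3 = 31 ⇒ 30
(1) 30|_3 = 3^3 + 3 ↦ 4^4 + 4|_4 = 260 ⇒ 259

260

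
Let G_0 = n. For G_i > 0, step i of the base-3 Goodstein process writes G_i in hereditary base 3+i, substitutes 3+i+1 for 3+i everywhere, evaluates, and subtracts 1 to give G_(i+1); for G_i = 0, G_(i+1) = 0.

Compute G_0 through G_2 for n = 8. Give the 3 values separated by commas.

8, 9, 10

8 —HB3→ 2·3 + 2 —bump→ 2·4 + 2 = 10 —(−1)→ 9
9 —HB4→ 2·4 + 1 —bump→ 2·5 + 1 = 11 —(−1)→ 10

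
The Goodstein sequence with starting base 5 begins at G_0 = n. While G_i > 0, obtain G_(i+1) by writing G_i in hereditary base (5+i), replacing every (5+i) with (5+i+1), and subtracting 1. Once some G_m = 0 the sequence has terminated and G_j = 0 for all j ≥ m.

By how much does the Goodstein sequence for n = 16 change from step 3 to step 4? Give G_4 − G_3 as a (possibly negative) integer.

1

G_0 = 16. HB_5(16) = 3·5 + 1. Bump = 19. G_1 = 18.
G_1 = 18. HB_6(18) = 3·6. Bump = 21. G_2 = 20.
G_2 = 20. HB_7(20) = 2·7 + 6. Bump = 22. G_3 = 21.
G_3 = 21. HB_8(21) = 2·8 + 5. Bump = 23. G_4 = 22.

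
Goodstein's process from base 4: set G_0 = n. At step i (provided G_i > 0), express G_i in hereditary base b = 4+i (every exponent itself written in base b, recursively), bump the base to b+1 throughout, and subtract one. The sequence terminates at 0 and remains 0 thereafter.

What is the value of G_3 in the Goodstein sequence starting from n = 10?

13

base 4: 10 = 2·4 + 2; at 5: 2·5 + 2 = 12; next = 11
base 5: 11 = 2·5 + 1; at 6: 2·6 + 1 = 13; next = 12
base 6: 12 = 2·6; at 7: 2·7 = 14; next = 13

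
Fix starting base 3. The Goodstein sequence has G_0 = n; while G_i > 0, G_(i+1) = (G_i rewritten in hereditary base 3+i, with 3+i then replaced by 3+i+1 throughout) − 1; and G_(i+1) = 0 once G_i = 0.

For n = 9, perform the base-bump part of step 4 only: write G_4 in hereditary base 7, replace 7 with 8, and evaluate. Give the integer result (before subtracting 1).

24

[0] 9 ≡ 3^2 (base 3). Lift 4: 16. −1: 15.
[1] 15 ≡ 3·4 + 3 (base 4). Lift 5: 18. −1: 17.
[2] 17 ≡ 3·5 + 2 (base 5). Lift 6: 20. −1: 19.
[3] 19 ≡ 3·6 + 1 (base 6). Lift 7: 22. −1: 21.
[4] 21 ≡ 3·7 (base 7). Lift 8: 24. −1: 23.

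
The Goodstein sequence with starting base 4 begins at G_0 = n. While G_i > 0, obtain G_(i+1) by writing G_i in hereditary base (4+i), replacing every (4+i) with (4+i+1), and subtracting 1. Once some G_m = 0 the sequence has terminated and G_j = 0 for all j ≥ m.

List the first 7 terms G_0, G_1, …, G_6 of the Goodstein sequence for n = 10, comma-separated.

10, 11, 12, 13, 13, 13, 13

10 —HB4→ 2·4 + 2 —bump→ 2·5 + 2 = 12 —(−1)→ 11
11 —HB5→ 2·5 + 1 —bump→ 2·6 + 1 = 13 —(−1)→ 12
12 —HB6→ 2·6 —bump→ 2·7 = 14 —(−1)→ 13
13 —HB7→ 7 + 6 —bump→ 8 + 6 = 14 —(−1)→ 13
13 —HB8→ 8 + 5 —bump→ 9 + 5 = 14 —(−1)→ 13
13 —HB9→ 9 + 4 —bump→ 10 + 4 = 14 —(−1)→ 13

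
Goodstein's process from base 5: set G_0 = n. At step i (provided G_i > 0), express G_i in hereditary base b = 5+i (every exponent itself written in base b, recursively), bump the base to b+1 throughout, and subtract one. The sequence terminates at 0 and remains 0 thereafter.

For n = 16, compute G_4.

22

16 —HB5→ 3·5 + 1 —bump→ 3·6 + 1 = 19 —(−1)→ 18
18 —HB6→ 3·6 —bump→ 3·7 = 21 —(−1)→ 20
20 —HB7→ 2·7 + 6 —bump→ 2·8 + 6 = 22 —(−1)→ 21
21 —HB8→ 2·8 + 5 —bump→ 2·9 + 5 = 23 —(−1)→ 22
22 —HB9→ 2·9 + 4 —bump→ 2·10 + 4 = 24 —(−1)→ 23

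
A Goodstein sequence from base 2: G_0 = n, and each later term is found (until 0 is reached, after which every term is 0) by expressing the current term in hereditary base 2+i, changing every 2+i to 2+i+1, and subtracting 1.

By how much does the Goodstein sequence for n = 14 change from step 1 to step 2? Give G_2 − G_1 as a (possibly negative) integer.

G_0=14  [base 2] 2^(2 + 1) + 2^2 + 2  →[2↦3]→  3^(3 + 1) + 3^3 + 3 = 111  −1 ⇒ G_1=110
G_1=110  [base 3] 3^(3 + 1) + 3^3 + 2  →[3↦4]→  4^(4 + 1) + 4^4 + 2 = 1282  −1 ⇒ G_2=1281

1171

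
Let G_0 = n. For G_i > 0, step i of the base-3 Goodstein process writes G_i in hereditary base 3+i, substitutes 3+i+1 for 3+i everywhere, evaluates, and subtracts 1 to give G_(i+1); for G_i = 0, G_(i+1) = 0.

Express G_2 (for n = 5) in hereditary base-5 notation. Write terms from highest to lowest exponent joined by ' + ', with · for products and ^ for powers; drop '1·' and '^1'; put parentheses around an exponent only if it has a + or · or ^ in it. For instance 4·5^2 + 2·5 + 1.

5

base 3: 5 = 3 + 2; at 4: 4 + 2 = 6; next = 5
base 4: 5 = 4 + 1; at 5: 5 + 1 = 6; next = 5
base 5: 5 = 5; at 6: 6 = 6; next = 5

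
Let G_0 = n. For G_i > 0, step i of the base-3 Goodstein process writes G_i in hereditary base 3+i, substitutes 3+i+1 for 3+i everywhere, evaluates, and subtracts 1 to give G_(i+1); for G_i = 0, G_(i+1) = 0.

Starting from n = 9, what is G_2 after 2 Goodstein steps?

17

i=0: 9 = 3^2 (b=3); 3→4: 4^2 = 16; 16−1 = 15
i=1: 15 = 3·4 + 3 (b=4); 4→5: 3·5 + 3 = 18; 18−1 = 17
i=2: 17 = 3·5 + 2 (b=5); 5→6: 3·6 + 2 = 20; 20−1 = 19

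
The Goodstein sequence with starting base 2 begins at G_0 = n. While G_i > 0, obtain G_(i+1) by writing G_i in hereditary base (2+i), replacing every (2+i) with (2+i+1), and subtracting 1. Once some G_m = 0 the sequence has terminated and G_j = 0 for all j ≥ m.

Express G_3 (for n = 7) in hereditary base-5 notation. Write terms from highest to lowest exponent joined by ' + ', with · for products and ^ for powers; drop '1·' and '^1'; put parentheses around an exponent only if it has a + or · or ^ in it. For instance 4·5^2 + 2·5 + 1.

5^5 + 2

step 0: 7 = 2^2 + 2 + 1; sub 3 for 2: 3^3 + 3 + 1; = 31; G_1 = 31−1 = 30
step 1: 30 = 3^3 + 3; sub 4 for 3: 4^4 + 4; = 260; G_2 = 260−1 = 259
step 2: 259 = 4^4 + 3; sub 5 for 4: 5^5 + 3; = 3128; G_3 = 3128−1 = 3127
step 3: 3127 = 5^5 + 2; sub 6 for 5: 6^6 + 2; = 46658; G_4 = 46658−1 = 46657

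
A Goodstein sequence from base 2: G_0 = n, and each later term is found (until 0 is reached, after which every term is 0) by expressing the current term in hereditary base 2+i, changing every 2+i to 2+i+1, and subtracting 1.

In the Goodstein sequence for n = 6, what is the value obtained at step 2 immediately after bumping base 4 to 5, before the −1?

3126

base 2: 6 = 2^2 + 2; at 3: 3^3 + 3 = 30; next = 29
base 3: 29 = 3^3 + 2; at 4: 4^4 + 2 = 258; next = 257
base 4: 257 = 4^4 + 1; at 5: 5^5 + 1 = 3126; next = 3125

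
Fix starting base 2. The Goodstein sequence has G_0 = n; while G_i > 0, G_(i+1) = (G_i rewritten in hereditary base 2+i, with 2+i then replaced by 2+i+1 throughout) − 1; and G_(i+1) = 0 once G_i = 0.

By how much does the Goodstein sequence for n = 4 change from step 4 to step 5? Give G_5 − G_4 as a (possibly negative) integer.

26

base 2: 4 = 2^2; at 3: 3^3 = 27; next = 26
base 3: 26 = 2·3^2 + 2·3 + 2; at 4: 2·4^2 + 2·4 + 2 = 42; next = 41
base 4: 41 = 2·4^2 + 2·4 + 1; at 5: 2·5^2 + 2·5 + 1 = 61; next = 60
base 5: 60 = 2·5^2 + 2·5; at 6: 2·6^2 + 2·6 = 84; next = 83
base 6: 83 = 2·6^2 + 6 + 5; at 7: 2·7^2 + 7 + 5 = 110; next = 109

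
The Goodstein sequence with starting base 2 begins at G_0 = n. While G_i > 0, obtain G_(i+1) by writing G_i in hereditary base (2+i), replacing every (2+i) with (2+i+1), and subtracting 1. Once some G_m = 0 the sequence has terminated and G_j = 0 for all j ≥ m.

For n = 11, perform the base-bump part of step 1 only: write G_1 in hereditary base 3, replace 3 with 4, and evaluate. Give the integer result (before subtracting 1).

i=0: 11 = 2^(2 + 1) + 2 + 1 (b=2); 2→3: 3^(3 + 1) + 3 + 1 = 85; 85−1 = 84
i=1: 84 = 3^(3 + 1) + 3 (b=3); 3→4: 4^(4 + 1) + 4 = 1028; 1028−1 = 1027

1028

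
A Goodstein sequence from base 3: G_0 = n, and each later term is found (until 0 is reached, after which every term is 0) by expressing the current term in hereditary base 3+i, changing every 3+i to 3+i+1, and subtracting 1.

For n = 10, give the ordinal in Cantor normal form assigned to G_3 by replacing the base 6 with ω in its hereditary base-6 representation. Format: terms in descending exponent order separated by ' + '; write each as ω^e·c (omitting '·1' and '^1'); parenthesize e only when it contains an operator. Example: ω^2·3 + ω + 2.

G_0 = 10. HB_3(10) = 3^2 + 1. Bump = 17. G_1 = 16.
G_1 = 16. HB_4(16) = 4^2. Bump = 25. G_2 = 24.
G_2 = 24. HB_5(24) = 4·5 + 4. Bump = 28. G_3 = 27.

ω·4 + 3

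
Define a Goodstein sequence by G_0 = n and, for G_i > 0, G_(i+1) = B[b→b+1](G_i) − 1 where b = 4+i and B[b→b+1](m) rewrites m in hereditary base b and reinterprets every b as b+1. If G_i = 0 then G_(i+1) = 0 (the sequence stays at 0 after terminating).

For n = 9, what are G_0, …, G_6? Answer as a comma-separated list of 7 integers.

i=0: 9 = 2·4 + 1 (b=4); 4→5: 2·5 + 1 = 11; 11−1 = 10
i=1: 10 = 2·5 (b=5); 5→6: 2·6 = 12; 12−1 = 11
i=2: 11 = 6 + 5 (b=6); 6→7: 7 + 5 = 12; 12−1 = 11
i=3: 11 = 7 + 4 (b=7); 7→8: 8 + 4 = 12; 12−1 = 11
i=4: 11 = 8 + 3 (b=8); 8→9: 9 + 3 = 12; 12−1 = 11
i=5: 11 = 9 + 2 (b=9); 9→10: 10 + 2 = 12; 12−1 = 11

9, 10, 11, 11, 11, 11, 11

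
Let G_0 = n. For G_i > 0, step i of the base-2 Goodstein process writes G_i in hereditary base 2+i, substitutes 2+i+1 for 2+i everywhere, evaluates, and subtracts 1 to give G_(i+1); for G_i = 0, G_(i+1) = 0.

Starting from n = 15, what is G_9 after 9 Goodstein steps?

3138578427934

G_0 = 15. HB_2(15) = 2^(2 + 1) + 2^2 + 2 + 1. Bump = 112. G_1 = 111.
G_1 = 111. HB_3(111) = 3^(3 + 1) + 3^3 + 3. Bump = 1284. G_2 = 1283.
G_2 = 1283. HB_4(1283) = 4^(4 + 1) + 4^4 + 3. Bump = 18753. G_3 = 18752.
G_3 = 18752. HB_5(18752) = 5^(5 + 1) + 5^5 + 2. Bump = 326594. G_4 = 326593.
G_4 = 326593. HB_6(326593) = 6^(6 + 1) + 6^6 + 1. Bump = 6588345. G_5 = 6588344.
G_5 = 6588344. HB_7(6588344) = 7^(7 + 1) + 7^7. Bump = 150994944. G_6 = 150994943.
G_6 = 150994943. HB_8(150994943) = 8^(8 + 1) + 7·8^7 + 7·8^6 + 7·8^5 + 7·8^4 + 7·8^3 + 7·8^2 + 7·8 + 7. Bump = 3524450281. G_7 = 3524450280.
G_7 = 3524450280. HB_9(3524450280) = 9^(9 + 1) + 7·9^7 + 7·9^6 + 7·9^5 + 7·9^4 + 7·9^3 + 7·9^2 + 7·9 + 6. Bump = 100077777776. G_8 = 100077777775.
G_8 = 100077777775. HB_10(100077777775) = 10^(10 + 1) + 7·10^7 + 7·10^6 + 7·10^5 + 7·10^4 + 7·10^3 + 7·10^2 + 7·10 + 5. Bump = 3138578427935. G_9 = 3138578427934.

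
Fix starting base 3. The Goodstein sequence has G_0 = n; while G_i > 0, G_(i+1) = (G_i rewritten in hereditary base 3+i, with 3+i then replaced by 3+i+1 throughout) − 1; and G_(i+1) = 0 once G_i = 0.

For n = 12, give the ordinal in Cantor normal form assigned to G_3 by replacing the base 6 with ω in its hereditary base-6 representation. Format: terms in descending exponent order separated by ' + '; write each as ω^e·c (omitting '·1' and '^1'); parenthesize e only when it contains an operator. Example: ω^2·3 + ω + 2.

ω^2 + 1

base 3: 12 = 3^2 + 3; at 4: 4^2 + 4 = 20; next = 19
base 4: 19 = 4^2 + 3; at 5: 5^2 + 3 = 28; next = 27
base 5: 27 = 5^2 + 2; at 6: 6^2 + 2 = 38; next = 37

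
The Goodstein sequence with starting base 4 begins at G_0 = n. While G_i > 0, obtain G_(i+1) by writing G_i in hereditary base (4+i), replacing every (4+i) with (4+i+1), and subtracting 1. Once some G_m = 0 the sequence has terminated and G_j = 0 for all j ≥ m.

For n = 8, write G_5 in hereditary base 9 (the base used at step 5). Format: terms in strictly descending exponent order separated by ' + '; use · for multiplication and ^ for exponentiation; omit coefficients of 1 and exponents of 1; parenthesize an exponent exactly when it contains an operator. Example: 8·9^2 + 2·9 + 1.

base 4: 8 = 2·4; at 5: 2·5 = 10; next = 9
base 5: 9 = 5 + 4; at 6: 6 + 4 = 10; next = 9
base 6: 9 = 6 + 3; at 7: 7 + 3 = 10; next = 9
base 7: 9 = 7 + 2; at 8: 8 + 2 = 10; next = 9
base 8: 9 = 8 + 1; at 9: 9 + 1 = 10; next = 9
base 9: 9 = 9; at 10: 10 = 10; next = 9

9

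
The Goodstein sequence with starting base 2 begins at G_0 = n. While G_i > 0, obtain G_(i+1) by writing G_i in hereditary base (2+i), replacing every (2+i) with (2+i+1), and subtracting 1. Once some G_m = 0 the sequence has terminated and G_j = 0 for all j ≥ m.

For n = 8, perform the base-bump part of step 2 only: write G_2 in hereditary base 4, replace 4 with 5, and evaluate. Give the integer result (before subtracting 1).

base 2: 8 = 2^(2 + 1); at 3: 3^(3 + 1) = 81; next = 80
base 3: 80 = 2·3^3 + 2·3^2 + 2·3 + 2; at 4: 2·4^4 + 2·4^2 + 2·4 + 2 = 554; next = 553
base 4: 553 = 2·4^4 + 2·4^2 + 2·4 + 1; at 5: 2·5^5 + 2·5^2 + 2·5 + 1 = 6311; next = 6310

6311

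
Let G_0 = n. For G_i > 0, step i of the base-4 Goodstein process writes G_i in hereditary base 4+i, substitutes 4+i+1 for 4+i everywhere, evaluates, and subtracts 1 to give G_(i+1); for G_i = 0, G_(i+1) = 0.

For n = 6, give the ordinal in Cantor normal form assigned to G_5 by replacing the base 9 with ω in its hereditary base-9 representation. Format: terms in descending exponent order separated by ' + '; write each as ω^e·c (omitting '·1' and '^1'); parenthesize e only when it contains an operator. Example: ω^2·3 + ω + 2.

i=0: 6 = 4 + 2 (b=4); 4→5: 5 + 2 = 7; 7−1 = 6
i=1: 6 = 5 + 1 (b=5); 5→6: 6 + 1 = 7; 7−1 = 6
i=2: 6 = 6 (b=6); 6→7: 7 = 7; 7−1 = 6
i=3: 6 = 6 (b=7); 7→8: 6 = 6; 6−1 = 5
i=4: 5 = 5 (b=8); 8→9: 5 = 5; 5−1 = 4

4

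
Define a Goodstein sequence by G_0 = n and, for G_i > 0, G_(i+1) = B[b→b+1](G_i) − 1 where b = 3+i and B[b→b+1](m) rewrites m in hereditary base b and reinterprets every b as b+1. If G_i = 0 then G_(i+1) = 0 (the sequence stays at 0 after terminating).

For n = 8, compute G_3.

11

[0] 8 ≡ 2·3 + 2 (base 3). Lift 4: 10. −1: 9.
[1] 9 ≡ 2·4 + 1 (base 4). Lift 5: 11. −1: 10.
[2] 10 ≡ 2·5 (base 5). Lift 6: 12. −1: 11.
[3] 11 ≡ 6 + 5 (base 6). Lift 7: 12. −1: 11.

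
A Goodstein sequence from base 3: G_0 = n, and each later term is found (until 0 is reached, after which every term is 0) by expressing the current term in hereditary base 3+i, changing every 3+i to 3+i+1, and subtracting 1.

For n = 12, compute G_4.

49

base 3: 12 = 3^2 + 3; at 4: 4^2 + 4 = 20; next = 19
base 4: 19 = 4^2 + 3; at 5: 5^2 + 3 = 28; next = 27
base 5: 27 = 5^2 + 2; at 6: 6^2 + 2 = 38; next = 37
base 6: 37 = 6^2 + 1; at 7: 7^2 + 1 = 50; next = 49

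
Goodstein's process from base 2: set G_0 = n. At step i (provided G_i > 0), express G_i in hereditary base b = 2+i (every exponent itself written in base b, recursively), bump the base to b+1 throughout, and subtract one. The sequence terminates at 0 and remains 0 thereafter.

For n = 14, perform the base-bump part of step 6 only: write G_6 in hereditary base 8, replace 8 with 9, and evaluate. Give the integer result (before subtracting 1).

step 0: 14 = 2^(2 + 1) + 2^2 + 2; sub 3 for 2: 3^(3 + 1) + 3^3 + 3; = 111; G_1 = 111−1 = 110
step 1: 110 = 3^(3 + 1) + 3^3 + 2; sub 4 for 3: 4^(4 + 1) + 4^4 + 2; = 1282; G_2 = 1282−1 = 1281
step 2: 1281 = 4^(4 + 1) + 4^4 + 1; sub 5 for 4: 5^(5 + 1) + 5^5 + 1; = 18751; G_3 = 18751−1 = 18750
step 3: 18750 = 5^(5 + 1) + 5^5; sub 6 for 5: 6^(6 + 1) + 6^6; = 326592; G_4 = 326592−1 = 326591
step 4: 326591 = 6^(6 + 1) + 5·6^5 + 5·6^4 + 5·6^3 + 5·6^2 + 5·6 + 5; sub 7 for 6: 7^(7 + 1) + 5·7^5 + 5·7^4 + 5·7^3 + 5·7^2 + 5·7 + 5; = 5862841; G_5 = 5862841−1 = 5862840
step 5: 5862840 = 7^(7 + 1) + 5·7^5 + 5·7^4 + 5·7^3 + 5·7^2 + 5·7 + 4; sub 8 for 7: 8^(8 + 1) + 5·8^5 + 5·8^4 + 5·8^3 + 5·8^2 + 5·8 + 4; = 134404972; G_6 = 134404972−1 = 134404971
step 6: 134404971 = 8^(8 + 1) + 5·8^5 + 5·8^4 + 5·8^3 + 5·8^2 + 5·8 + 3; sub 9 for 8: 9^(9 + 1) + 5·9^5 + 5·9^4 + 5·9^3 + 5·9^2 + 5·9 + 3; = 3487116549; G_7 = 3487116549−1 = 3487116548

3487116549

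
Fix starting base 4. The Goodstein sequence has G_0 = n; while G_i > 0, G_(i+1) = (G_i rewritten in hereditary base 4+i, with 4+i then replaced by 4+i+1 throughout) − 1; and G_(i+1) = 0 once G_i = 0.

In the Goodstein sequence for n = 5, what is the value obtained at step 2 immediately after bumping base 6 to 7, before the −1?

5

G_0 = 5. HB_4(5) = 4 + 1. Bump = 6. G_1 = 5.
G_1 = 5. HB_5(5) = 5. Bump = 6. G_2 = 5.
G_2 = 5. HB_6(5) = 5. Bump = 5. G_3 = 4.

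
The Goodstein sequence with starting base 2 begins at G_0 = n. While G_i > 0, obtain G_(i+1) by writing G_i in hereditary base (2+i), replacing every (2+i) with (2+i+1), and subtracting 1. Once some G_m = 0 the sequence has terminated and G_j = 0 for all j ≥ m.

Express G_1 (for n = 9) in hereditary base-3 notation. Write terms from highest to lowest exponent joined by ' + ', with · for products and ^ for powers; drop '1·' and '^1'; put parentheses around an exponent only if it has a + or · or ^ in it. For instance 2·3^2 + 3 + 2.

base 2: 9 = 2^(2 + 1) + 1; at 3: 3^(3 + 1) + 1 = 82; next = 81
base 3: 81 = 3^(3 + 1); at 4: 4^(4 + 1) = 1024; next = 1023

3^(3 + 1)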